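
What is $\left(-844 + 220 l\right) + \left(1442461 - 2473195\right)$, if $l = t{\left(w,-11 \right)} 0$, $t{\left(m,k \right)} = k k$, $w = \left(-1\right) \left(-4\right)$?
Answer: $-1031578$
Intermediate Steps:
$w = 4$
$t{\left(m,k \right)} = k^{2}$
$l = 0$ ($l = \left(-11\right)^{2} \cdot 0 = 121 \cdot 0 = 0$)
$\left(-844 + 220 l\right) + \left(1442461 - 2473195\right) = \left(-844 + 220 \cdot 0\right) + \left(1442461 - 2473195\right) = \left(-844 + 0\right) - 1030734 = -844 - 1030734 = -1031578$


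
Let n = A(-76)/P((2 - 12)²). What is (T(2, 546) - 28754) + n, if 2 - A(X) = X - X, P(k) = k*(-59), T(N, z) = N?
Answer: -84818401/2950 ≈ -28752.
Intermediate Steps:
P(k) = -59*k
A(X) = 2 (A(X) = 2 - (X - X) = 2 - 1*0 = 2 + 0 = 2)
n = -1/2950 (n = 2/((-59*(2 - 12)²)) = 2/((-59*(-10)²)) = 2/((-59*100)) = 2/(-5900) = 2*(-1/5900) = -1/2950 ≈ -0.00033898)
(T(2, 546) - 28754) + n = (2 - 28754) - 1/2950 = -28752 - 1/2950 = -84818401/2950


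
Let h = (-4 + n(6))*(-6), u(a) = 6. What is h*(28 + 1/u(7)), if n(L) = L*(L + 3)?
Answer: -8450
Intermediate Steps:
n(L) = L*(3 + L)
h = -300 (h = (-4 + 6*(3 + 6))*(-6) = (-4 + 6*9)*(-6) = (-4 + 54)*(-6) = 50*(-6) = -300)
h*(28 + 1/u(7)) = -300*(28 + 1/6) = -300*(28 + ⅙) = -300*169/6 = -8450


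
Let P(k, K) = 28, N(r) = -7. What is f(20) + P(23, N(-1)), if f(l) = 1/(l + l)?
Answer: 1121/40 ≈ 28.025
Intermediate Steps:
f(l) = 1/(2*l)
f(20) + P(23, N(-1)) = (½)/20 + 28 = (½)*(1/20) + 28 = 1/40 + 28 = 1121/40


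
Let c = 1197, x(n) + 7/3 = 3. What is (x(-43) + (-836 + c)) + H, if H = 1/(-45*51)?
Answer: 830024/2295 ≈ 361.67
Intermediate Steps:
x(n) = 2/3 (x(n) = -7/3 + 3 = 2/3)
H = -1/2295 (H = 1/(-2295) = -1/2295 ≈ -0.00043573)
(x(-43) + (-836 + c)) + H = (2/3 + (-836 + 1197)) - 1/2295 = (2/3 + 361) - 1/2295 = 1085/3 - 1/2295 = 830024/2295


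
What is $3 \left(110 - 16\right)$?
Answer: $282$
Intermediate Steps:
$3 \left(110 - 16\right) = 3 \cdot 94 = 282$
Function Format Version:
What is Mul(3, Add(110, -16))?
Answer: 282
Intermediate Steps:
Mul(3, Add(110, -16)) = Mul(3, 94) = 282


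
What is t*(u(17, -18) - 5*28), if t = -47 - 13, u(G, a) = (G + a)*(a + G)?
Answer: 8340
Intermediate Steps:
u(G, a) = (G + a)² (u(G, a) = (G + a)*(G + a) = (G + a)²)
t = -60
t*(u(17, -18) - 5*28) = -60*((17 - 18)² - 5*28) = -60*((-1)² - 140) = -60*(1 - 140) = -60*(-139) = 8340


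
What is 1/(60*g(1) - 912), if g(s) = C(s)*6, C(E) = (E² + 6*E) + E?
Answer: 1/1968 ≈ 0.00050813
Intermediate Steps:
C(E) = E² + 7*E
g(s) = 6*s*(7 + s) (g(s) = (s*(7 + s))*6 = 6*s*(7 + s))
1/(60*g(1) - 912) = 1/(60*(6*1*(7 + 1)) - 912) = 1/(60*(6*1*8) - 912) = 1/(60*48 - 912) = 1/(2880 - 912) = 1/1968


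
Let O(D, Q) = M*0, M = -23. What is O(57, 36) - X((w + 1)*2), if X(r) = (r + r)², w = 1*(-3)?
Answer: -64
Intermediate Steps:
w = -3
O(D, Q) = 0 (O(D, Q) = -23*0 = 0)
X(r) = 4*r² (X(r) = (2*r)² = 4*r²)
O(57, 36) - X((w + 1)*2) = 0 - 4*((-3 + 1)*2)² = 0 - 4*(-2*2)² = 0 - 4*(-4)² = 0 - 4*16 = 0 - 1*64 = 0 - 64 = -64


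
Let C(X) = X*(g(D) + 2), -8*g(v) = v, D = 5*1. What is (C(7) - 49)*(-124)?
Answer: 9765/2 ≈ 4882.5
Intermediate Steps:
D = 5
g(v) = -v/8
C(X) = 11*X/8 (C(X) = X*(-⅛*5 + 2) = X*(-5/8 + 2) = X*(11/8) = 11*X/8)
(C(7) - 49)*(-124) = ((11/8)*7 - 49)*(-124) = (77/8 - 49)*(-124) = -315/8*(-124) = 9765/2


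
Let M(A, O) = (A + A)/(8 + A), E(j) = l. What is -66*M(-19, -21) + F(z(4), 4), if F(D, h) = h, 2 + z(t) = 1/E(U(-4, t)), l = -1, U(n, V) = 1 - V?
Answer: -224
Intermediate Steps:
E(j) = -1
z(t) = -3 (z(t) = -2 + 1/(-1) = -2 - 1 = -3)
M(A, O) = 2*A/(8 + A) (M(A, O) = (2*A)/(8 + A) = 2*A/(8 + A))
-66*M(-19, -21) + F(z(4), 4) = -132*(-19)/(8 - 19) + 4 = -132*(-19)/(-11) + 4 = -132*(-19)*(-1)/11 + 4 = -66*38/11 + 4 = -228 + 4 = -224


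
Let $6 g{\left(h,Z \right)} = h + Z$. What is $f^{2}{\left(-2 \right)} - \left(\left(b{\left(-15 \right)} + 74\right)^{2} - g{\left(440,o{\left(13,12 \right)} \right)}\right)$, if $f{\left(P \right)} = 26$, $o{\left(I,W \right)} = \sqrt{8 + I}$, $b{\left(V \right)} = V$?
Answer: $- \frac{8195}{3} + \frac{\sqrt{21}}{6} \approx -2730.9$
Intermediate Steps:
$g{\left(h,Z \right)} = \frac{Z}{6} + \frac{h}{6}$ ($g{\left(h,Z \right)} = \frac{h + Z}{6} = \frac{Z + h}{6} = \frac{Z}{6} + \frac{h}{6}$)
$f^{2}{\left(-2 \right)} - \left(\left(b{\left(-15 \right)} + 74\right)^{2} - g{\left(440,o{\left(13,12 \right)} \right)}\right) = 26^{2} - \left(- \frac{220}{3} + \left(-15 + 74\right)^{2} - \frac{\sqrt{8 + 13}}{6}\right) = 676 + \left(\left(\frac{\sqrt{21}}{6} + \frac{220}{3}\right) - 59^{2}\right) = 676 + \left(\left(\frac{220}{3} + \frac{\sqrt{21}}{6}\right) - 3481\right) = 676 - \left(\frac{10223}{3} - \frac{\sqrt{21}}{6}\right) = - \frac{8195}{3} + \frac{\sqrt{21}}{6}$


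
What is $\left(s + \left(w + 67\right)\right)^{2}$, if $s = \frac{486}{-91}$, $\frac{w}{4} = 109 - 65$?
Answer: $\frac{467727129}{8281} \approx 56482.0$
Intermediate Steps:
$w = 176$ ($w = 4 \left(109 - 65\right) = 4 \cdot 44 = 176$)
$s = - \frac{486}{91}$ ($s = 486 \left(- \frac{1}{91}\right) = - \frac{486}{91} \approx -5.3407$)
$\left(s + \left(w + 67\right)\right)^{2} = \left(- \frac{486}{91} + \left(176 + 67\right)\right)^{2} = \left(- \frac{486}{91} + 243\right)^{2} = \left(\frac{21627}{91}\right)^{2} = \frac{467727129}{8281}$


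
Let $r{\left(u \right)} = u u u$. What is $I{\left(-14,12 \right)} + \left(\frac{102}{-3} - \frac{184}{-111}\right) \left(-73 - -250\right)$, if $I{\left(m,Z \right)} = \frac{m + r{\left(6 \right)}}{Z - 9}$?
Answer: $- \frac{627956}{111} \approx -5657.3$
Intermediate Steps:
$r{\left(u \right)} = u^{3}$ ($r{\left(u \right)} = u^{2} u = u^{3}$)
$I{\left(m,Z \right)} = \frac{216 + m}{-9 + Z}$ ($I{\left(m,Z \right)} = \frac{m + 6^{3}}{Z - 9} = \frac{m + 216}{-9 + Z} = \frac{216 + m}{-9 + Z}$)
$I{\left(-14,12 \right)} + \left(\frac{102}{-3} - \frac{184}{-111}\right) \left(-73 - -250\right) = \frac{216 - 14}{-9 + 12} + \left(\frac{102}{-3} - \frac{184}{-111}\right) \left(-73 - -250\right) = \frac{1}{3} \cdot 202 + \left(102 \left(- \frac{1}{3}\right) - - \frac{184}{111}\right) \left(-73 + 250\right) = \frac{1}{3} \cdot 202 + \left(-34 + \frac{184}{111}\right) 177 = \frac{202}{3} - \frac{211810}{37} = - \frac{627956}{111}$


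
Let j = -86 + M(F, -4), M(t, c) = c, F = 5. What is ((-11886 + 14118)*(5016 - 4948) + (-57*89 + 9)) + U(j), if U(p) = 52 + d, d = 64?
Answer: 146828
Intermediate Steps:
j = -90 (j = -86 - 4 = -90)
U(p) = 116 (U(p) = 52 + 64 = 116)
((-11886 + 14118)*(5016 - 4948) + (-57*89 + 9)) + U(j) = ((-11886 + 14118)*(5016 - 4948) + (-57*89 + 9)) + 116 = (2232*68 + (-5073 + 9)) + 116 = (151776 - 5064) + 116 = 146712 + 116 = 146828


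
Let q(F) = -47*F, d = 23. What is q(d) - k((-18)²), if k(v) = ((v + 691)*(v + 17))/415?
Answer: -158946/83 ≈ -1915.0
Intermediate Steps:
k(v) = (17 + v)*(691 + v)/415 (k(v) = ((691 + v)*(17 + v))*(1/415) = ((17 + v)*(691 + v))*(1/415) = (17 + v)*(691 + v)/415)
q(d) - k((-18)²) = -47*23 - (11747/415 + ((-18)²)²/415 + (708/415)*(-18)²) = -1081 - (11747/415 + (1/415)*324² + (708/415)*324) = -1081 - (11747/415 + (1/415)*104976 + 229392/415) = -1081 - (11747/415 + 104976/415 + 229392/415) = -1081 - 1*69223/83 = -1081 - 69223/83 = -158946/83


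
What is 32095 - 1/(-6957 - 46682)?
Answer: 1721543706/53639 ≈ 32095.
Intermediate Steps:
32095 - 1/(-6957 - 46682) = 32095 - 1/(-53639) = 32095 - 1*(-1/53639) = 32095 + 1/53639 = 1721543706/53639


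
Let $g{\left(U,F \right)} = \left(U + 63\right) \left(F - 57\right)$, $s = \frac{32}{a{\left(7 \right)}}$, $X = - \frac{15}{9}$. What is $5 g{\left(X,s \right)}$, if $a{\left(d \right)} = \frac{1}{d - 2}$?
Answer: $\frac{94760}{3} \approx 31587.0$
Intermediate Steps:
$X = - \frac{5}{3}$ ($X = \left(-15\right) \frac{1}{9} = - \frac{5}{3} \approx -1.6667$)
$a{\left(d \right)} = \frac{1}{-2 + d}$
$s = 160$ ($s = \frac{32}{\frac{1}{-2 + 7}} = \frac{32}{\frac{1}{5}} = 32 \frac{1}{\frac{1}{5}} = 32 \cdot 5 = 160$)
$g{\left(U,F \right)} = \left(-57 + F\right) \left(63 + U\right)$ ($g{\left(U,F \right)} = \left(63 + U\right) \left(-57 + F\right) = \left(-57 + F\right) \left(63 + U\right)$)
$5 g{\left(X,s \right)} = 5 \left(-3591 - -95 + 63 \cdot 160 + 160 \left(- \frac{5}{3}\right)\right) = 5 \left(-3591 + 95 + 10080 - \frac{800}{3}\right) = 5 \cdot \frac{18952}{3} = \frac{94760}{3}$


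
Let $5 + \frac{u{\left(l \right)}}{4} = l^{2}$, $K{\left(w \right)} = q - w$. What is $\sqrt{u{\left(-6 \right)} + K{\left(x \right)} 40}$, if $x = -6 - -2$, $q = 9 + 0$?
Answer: $2 \sqrt{161} \approx 25.377$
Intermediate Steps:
$q = 9$
$x = -4$ ($x = -6 + 2 = -4$)
$K{\left(w \right)} = 9 - w$
$u{\left(l \right)} = -20 + 4 l^{2}$
$\sqrt{u{\left(-6 \right)} + K{\left(x \right)} 40} = \sqrt{\left(-20 + 4 \left(-6\right)^{2}\right) + \left(9 - -4\right) 40} = \sqrt{\left(-20 + 4 \cdot 36\right) + \left(9 + 4\right) 40} = \sqrt{\left(-20 + 144\right) + 13 \cdot 40} = \sqrt{124 + 520} = \sqrt{644} = 2 \sqrt{161}$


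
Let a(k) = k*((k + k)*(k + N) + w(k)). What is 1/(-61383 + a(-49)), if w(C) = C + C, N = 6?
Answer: -1/263067 ≈ -3.8013e-6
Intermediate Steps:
w(C) = 2*C
a(k) = k*(2*k + 2*k*(6 + k)) (a(k) = k*((k + k)*(k + 6) + 2*k) = k*((2*k)*(6 + k) + 2*k) = k*(2*k*(6 + k) + 2*k) = k*(2*k + 2*k*(6 + k)))
1/(-61383 + a(-49)) = 1/(-61383 + 2*(-49)**2*(7 - 49)) = 1/(-61383 + 2*2401*(-42)) = 1/(-61383 - 201684) = 1/(-263067) = -1/263067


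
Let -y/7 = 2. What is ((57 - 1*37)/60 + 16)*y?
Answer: -686/3 ≈ -228.67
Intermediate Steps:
y = -14 (y = -7*2 = -14)
((57 - 1*37)/60 + 16)*y = ((57 - 1*37)/60 + 16)*(-14) = ((57 - 37)*(1/60) + 16)*(-14) = (20*(1/60) + 16)*(-14) = (1/3 + 16)*(-14) = (49/3)*(-14) = -686/3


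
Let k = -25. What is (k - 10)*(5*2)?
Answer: -350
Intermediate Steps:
(k - 10)*(5*2) = (-25 - 10)*(5*2) = -35*10 = -350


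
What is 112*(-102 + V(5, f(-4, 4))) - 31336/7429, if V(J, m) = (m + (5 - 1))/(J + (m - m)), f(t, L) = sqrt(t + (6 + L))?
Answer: -421172968/37145 + 112*sqrt(6)/5 ≈ -11284.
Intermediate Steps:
f(t, L) = sqrt(6 + L + t)
V(J, m) = (4 + m)/J (V(J, m) = (m + 4)/(J + 0) = (4 + m)/J)
112*(-102 + V(5, f(-4, 4))) - 31336/7429 = 112*(-102 + (4 + sqrt(6 + 4 - 4))/5) - 31336/7429 = 112*(-102 + (4 + sqrt(6))/5) - 31336/7429 = 112*(-102 + (4/5 + sqrt(6)/5)) - 1*31336/7429 = 112*(-506/5 + sqrt(6)/5) - 31336/7429 = (-56672/5 + 112*sqrt(6)/5) - 31336/7429 = -421172968/37145 + 112*sqrt(6)/5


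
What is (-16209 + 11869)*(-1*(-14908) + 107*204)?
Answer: -159434240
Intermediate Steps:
(-16209 + 11869)*(-1*(-14908) + 107*204) = -4340*(14908 + 21828) = -4340*36736 = -159434240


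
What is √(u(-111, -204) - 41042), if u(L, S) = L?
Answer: I*√41153 ≈ 202.86*I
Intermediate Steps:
√(u(-111, -204) - 41042) = √(-111 - 41042) = √(-41153) = I*√41153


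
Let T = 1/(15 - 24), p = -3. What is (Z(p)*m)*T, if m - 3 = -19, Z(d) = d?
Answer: -16/3 ≈ -5.3333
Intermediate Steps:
T = -⅑ (T = 1/(-9) = -⅑ ≈ -0.11111)
m = -16 (m = 3 - 19 = -16)
(Z(p)*m)*T = -3*(-16)*(-⅑) = 48*(-⅑) = -16/3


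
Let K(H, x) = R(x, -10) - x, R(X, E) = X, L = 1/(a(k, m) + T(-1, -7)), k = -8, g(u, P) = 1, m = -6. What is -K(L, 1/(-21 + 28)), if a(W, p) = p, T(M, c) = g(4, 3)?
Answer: 0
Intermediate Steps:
T(M, c) = 1
L = -⅕ (L = 1/(-6 + 1) = 1/(-5) = -⅕ ≈ -0.20000)
K(H, x) = 0 (K(H, x) = x - x = 0)
-K(L, 1/(-21 + 28)) = -1*0 = 0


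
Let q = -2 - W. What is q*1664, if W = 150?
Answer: -252928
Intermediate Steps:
q = -152 (q = -2 - 1*150 = -2 - 150 = -152)
q*1664 = -152*1664 = -252928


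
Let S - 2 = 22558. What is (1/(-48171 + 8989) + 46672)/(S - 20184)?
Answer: 1828702303/93096432 ≈ 19.643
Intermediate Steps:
S = 22560 (S = 2 + 22558 = 22560)
(1/(-48171 + 8989) + 46672)/(S - 20184) = (1/(-48171 + 8989) + 46672)/(22560 - 20184) = (1/(-39182) + 46672)/2376 = (-1/39182 + 46672)*(1/2376) = (1828702303/39182)*(1/2376) = 1828702303/93096432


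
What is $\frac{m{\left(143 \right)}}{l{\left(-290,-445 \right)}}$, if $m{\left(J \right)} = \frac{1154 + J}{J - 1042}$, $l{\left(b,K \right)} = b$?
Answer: $\frac{1297}{260710} \approx 0.0049749$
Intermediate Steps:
$m{\left(J \right)} = \frac{1154 + J}{-1042 + J}$
$\frac{m{\left(143 \right)}}{l{\left(-290,-445 \right)}} = \frac{\frac{1}{-1042 + 143} \left(1154 + 143\right)}{-290} = \frac{1}{-899} \cdot 1297 \left(- \frac{1}{290}\right) = \left(- \frac{1}{899}\right) 1297 \left(- \frac{1}{290}\right) = \left(- \frac{1297}{899}\right) \left(- \frac{1}{290}\right) = \frac{1297}{260710}$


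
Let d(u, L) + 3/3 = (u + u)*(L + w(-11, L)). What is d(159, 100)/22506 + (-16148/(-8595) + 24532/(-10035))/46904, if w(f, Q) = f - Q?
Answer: -397203518099/2554663824570 ≈ -0.15548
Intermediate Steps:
d(u, L) = -1 - 22*u (d(u, L) = -1 + (u + u)*(L + (-11 - L)) = -1 + (2*u)*(-11) = -1 - 22*u)
d(159, 100)/22506 + (-16148/(-8595) + 24532/(-10035))/46904 = (-1 - 22*159)/22506 + (-16148/(-8595) + 24532/(-10035))/46904 = (-1 - 3498)*(1/22506) + (-16148*(-1/8595) + 24532*(-1/10035))*(1/46904) = -3499*1/22506 + (16148/8595 - 24532/10035)*(1/46904) = -3499/22506 - 120512/212965*1/46904 = -3499/22506 - 15064/1248613795 = -397203518099/2554663824570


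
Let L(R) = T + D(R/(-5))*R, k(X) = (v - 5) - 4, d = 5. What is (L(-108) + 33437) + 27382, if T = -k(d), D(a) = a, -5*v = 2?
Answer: 292478/5 ≈ 58496.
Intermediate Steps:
v = -⅖ (v = -⅕*2 = -⅖ ≈ -0.40000)
k(X) = -47/5 (k(X) = (-⅖ - 5) - 4 = -27/5 - 4 = -47/5)
T = 47/5 (T = -1*(-47/5) = 47/5 ≈ 9.4000)
L(R) = 47/5 - R²/5 (L(R) = 47/5 + (R/(-5))*R = 47/5 + (R*(-⅕))*R = 47/5 + (-R/5)*R = 47/5 - R²/5)
(L(-108) + 33437) + 27382 = ((47/5 - ⅕*(-108)²) + 33437) + 27382 = ((47/5 - ⅕*11664) + 33437) + 27382 = ((47/5 - 11664/5) + 33437) + 27382 = (-11617/5 + 33437) + 27382 = 155568/5 + 27382 = 292478/5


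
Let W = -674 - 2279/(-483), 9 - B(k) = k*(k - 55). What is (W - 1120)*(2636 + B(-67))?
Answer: 1592762989/161 ≈ 9.8929e+6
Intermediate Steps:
B(k) = 9 - k*(-55 + k) (B(k) = 9 - k*(k - 55) = 9 - k*(-55 + k))
W = -323263/483 (W = -674 - 2279*(-1/483) = -674 + 2279/483 = -323263/483 ≈ -669.28)
(W - 1120)*(2636 + B(-67)) = (-323263/483 - 1120)*(2636 + (9 - 1*(-67)² + 55*(-67))) = -864223*(2636 + (9 - 1*4489 - 3685))/483 = -864223*(2636 + (9 - 4489 - 3685))/483 = -864223*(2636 - 8165)/483 = -864223/483*(-5529) = 1592762989/161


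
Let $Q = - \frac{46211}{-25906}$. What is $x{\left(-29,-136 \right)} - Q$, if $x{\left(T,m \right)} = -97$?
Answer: $- \frac{2559093}{25906} \approx -98.784$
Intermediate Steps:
$Q = \frac{46211}{25906}$ ($Q = \left(-46211\right) \left(- \frac{1}{25906}\right) = \frac{46211}{25906} \approx 1.7838$)
$x{\left(-29,-136 \right)} - Q = -97 - \frac{46211}{25906} = - \frac{2559093}{25906}$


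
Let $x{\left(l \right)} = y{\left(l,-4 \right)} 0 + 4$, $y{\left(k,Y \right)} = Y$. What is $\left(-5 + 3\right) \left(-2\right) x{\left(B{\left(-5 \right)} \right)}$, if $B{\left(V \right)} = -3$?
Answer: $16$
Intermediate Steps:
$x{\left(l \right)} = 4$ ($x{\left(l \right)} = \left(-4\right) 0 + 4 = 0 + 4 = 4$)
$\left(-5 + 3\right) \left(-2\right) x{\left(B{\left(-5 \right)} \right)} = \left(-5 + 3\right) \left(-2\right) 4 = \left(-2\right) \left(-2\right) 4 = 4 \cdot 4 = 16$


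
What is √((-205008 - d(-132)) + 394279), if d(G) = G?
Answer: √189403 ≈ 435.20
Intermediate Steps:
√((-205008 - d(-132)) + 394279) = √((-205008 - 1*(-132)) + 394279) = √((-205008 + 132) + 394279) = √(-204876 + 394279) = √189403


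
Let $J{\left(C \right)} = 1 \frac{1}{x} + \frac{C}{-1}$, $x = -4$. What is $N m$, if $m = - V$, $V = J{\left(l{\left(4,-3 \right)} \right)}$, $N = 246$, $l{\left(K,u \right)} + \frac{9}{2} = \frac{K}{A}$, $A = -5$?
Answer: $- \frac{12423}{10} \approx -1242.3$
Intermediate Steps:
$l{\left(K,u \right)} = - \frac{9}{2} - \frac{K}{5}$ ($l{\left(K,u \right)} = - \frac{9}{2} + \frac{K}{-5} = - \frac{9}{2} + K \left(- \frac{1}{5}\right) = - \frac{9}{2} - \frac{K}{5}$)
$J{\left(C \right)} = - \frac{1}{4} - C$ ($J{\left(C \right)} = 1 \frac{1}{-4} + \frac{C}{-1} = 1 \left(- \frac{1}{4}\right) + C \left(-1\right) = - \frac{1}{4} - C$)
$V = \frac{101}{20}$ ($V = - \frac{1}{4} - \left(- \frac{9}{2} - \frac{4}{5}\right) = - \frac{1}{4} - - \frac{53}{10} = - \frac{1}{4} + \frac{53}{10} = \frac{101}{20} \approx 5.05$)
$m = - \frac{101}{20}$ ($m = \left(-1\right) \frac{101}{20} = - \frac{101}{20} \approx -5.05$)
$N m = 246 \left(- \frac{101}{20}\right) = - \frac{12423}{10}$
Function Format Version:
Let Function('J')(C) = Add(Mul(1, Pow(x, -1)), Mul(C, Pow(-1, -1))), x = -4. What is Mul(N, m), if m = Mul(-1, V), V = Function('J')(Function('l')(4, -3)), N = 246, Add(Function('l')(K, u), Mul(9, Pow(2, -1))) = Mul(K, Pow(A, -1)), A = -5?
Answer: Rational(-12423, 10) ≈ -1242.3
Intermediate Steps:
Function('l')(K, u) = Add(Rational(-9, 2), Mul(Rational(-1, 5), K)) (Function('l')(K, u) = Add(Rational(-9, 2), Mul(K, Pow(-5, -1))) = Add(Rational(-9, 2), Mul(K, Rational(-1, 5))) = Add(Rational(-9, 2), Mul(Rational(-1, 5), K)))
Function('J')(C) = Add(Rational(-1, 4), Mul(-1, C)) (Function('J')(C) = Add(Mul(1, Pow(-4, -1)), Mul(C, Pow(-1, -1))) = Add(Mul(1, Rational(-1, 4)), Mul(C, -1)) = Add(Rational(-1, 4), Mul(-1, C)))
V = Rational(101, 20) (V = Add(Rational(-1, 4), Mul(-1, Add(Rational(-9, 2), Mul(Rational(-1, 5), 4)))) = Add(Rational(-1, 4), Mul(-1, Add(Rational(-9, 2), Rational(-4, 5)))) = Add(Rational(-1, 4), Mul(-1, Rational(-53, 10))) = Add(Rational(-1, 4), Rational(53, 10)) = Rational(101, 20) ≈ 5.0500)
m = Rational(-101, 20) (m = Mul(-1, Rational(101, 20)) = Rational(-101, 20) ≈ -5.0500)
Mul(N, m) = Mul(246, Rational(-101, 20)) = Rational(-12423, 10)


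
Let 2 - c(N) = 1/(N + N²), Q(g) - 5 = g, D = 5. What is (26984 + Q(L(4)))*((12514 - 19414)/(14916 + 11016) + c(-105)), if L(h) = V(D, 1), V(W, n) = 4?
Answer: 1104420727447/23598120 ≈ 46801.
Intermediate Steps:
L(h) = 4
Q(g) = 5 + g
c(N) = 2 - 1/(N + N²)
(26984 + Q(L(4)))*((12514 - 19414)/(14916 + 11016) + c(-105)) = (26984 + (5 + 4))*((12514 - 19414)/(14916 + 11016) + (-1 + 2*(-105) + 2*(-105)²)/((-105)*(1 - 105))) = (26984 + 9)*(-6900/25932 - 1/105*(-1 - 210 + 2*11025)/(-104)) = 26993*(-6900*1/25932 - 1/105*(-1/104)*(-1 - 210 + 22050)) = 26993*(-575/2161 - 1/105*(-1/104)*21839) = 26993*(-575/2161 + 21839/10920) = 26993*(40915079/23598120) = 1104420727447/23598120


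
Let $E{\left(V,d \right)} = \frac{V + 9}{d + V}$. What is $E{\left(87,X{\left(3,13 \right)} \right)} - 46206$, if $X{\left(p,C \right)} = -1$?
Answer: $- \frac{1986810}{43} \approx -46205.0$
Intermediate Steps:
$E{\left(V,d \right)} = \frac{9 + V}{V + d}$
$E{\left(87,X{\left(3,13 \right)} \right)} - 46206 = \frac{9 + 87}{87 - 1} - 46206 = \frac{1}{86} \cdot 96 - 46206 = \frac{48}{43} - 46206 = - \frac{1986810}{43}$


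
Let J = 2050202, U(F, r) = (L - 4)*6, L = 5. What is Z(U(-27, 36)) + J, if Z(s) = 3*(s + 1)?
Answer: 2050223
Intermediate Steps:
U(F, r) = 6 (U(F, r) = (5 - 4)*6 = 1*6 = 6)
Z(s) = 3 + 3*s (Z(s) = 3*(1 + s) = 3 + 3*s)
Z(U(-27, 36)) + J = (3 + 3*6) + 2050202 = (3 + 18) + 2050202 = 21 + 2050202 = 2050223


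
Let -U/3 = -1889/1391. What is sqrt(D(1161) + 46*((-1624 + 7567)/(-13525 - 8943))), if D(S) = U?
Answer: 3*I*sqrt(219589259864286)/15626494 ≈ 2.8449*I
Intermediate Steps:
U = 5667/1391 (U = -(-5667)/1391 = -3*(-1889/1391) = 5667/1391 ≈ 4.0741)
D(S) = 5667/1391
sqrt(D(1161) + 46*((-1624 + 7567)/(-13525 - 8943))) = sqrt(5667/1391 + 46*((-1624 + 7567)/(-13525 - 8943))) = sqrt(5667/1391 + 46*(5943/(-22468))) = sqrt(5667/1391 + 46*(5943*(-1/22468))) = sqrt(5667/1391 + 46*(-5943/22468)) = sqrt(5667/1391 - 136689/11234) = sqrt(-126471321/15626494) = 3*I*sqrt(219589259864286)/15626494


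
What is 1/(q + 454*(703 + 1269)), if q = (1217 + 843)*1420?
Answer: 1/3820488 ≈ 2.6175e-7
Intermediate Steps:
q = 2925200 (q = 2060*1420 = 2925200)
1/(q + 454*(703 + 1269)) = 1/(2925200 + 454*(703 + 1269)) = 1/(2925200 + 454*1972) = 1/(2925200 + 895288) = 1/3820488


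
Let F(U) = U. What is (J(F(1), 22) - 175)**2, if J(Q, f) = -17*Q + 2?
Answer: 36100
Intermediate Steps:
J(Q, f) = 2 - 17*Q
(J(F(1), 22) - 175)**2 = ((2 - 17*1) - 175)**2 = ((2 - 17) - 175)**2 = (-15 - 175)**2 = (-190)**2 = 36100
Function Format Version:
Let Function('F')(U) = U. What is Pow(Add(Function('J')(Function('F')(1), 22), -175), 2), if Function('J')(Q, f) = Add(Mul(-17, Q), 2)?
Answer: 36100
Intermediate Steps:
Function('J')(Q, f) = Add(2, Mul(-17, Q))
Pow(Add(Function('J')(Function('F')(1), 22), -175), 2) = Pow(Add(Add(2, Mul(-17, 1)), -175), 2) = Pow(Add(Add(2, -17), -175), 2) = Pow(Add(-15, -175), 2) = Pow(-190, 2) = 36100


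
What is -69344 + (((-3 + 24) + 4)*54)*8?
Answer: -58544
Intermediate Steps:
-69344 + (((-3 + 24) + 4)*54)*8 = -69344 + ((21 + 4)*54)*8 = -69344 + (25*54)*8 = -69344 + 1350*8 = -69344 + 10800 = -58544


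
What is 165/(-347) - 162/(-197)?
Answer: 23709/68359 ≈ 0.34683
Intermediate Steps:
165/(-347) - 162/(-197) = 165*(-1/347) - 162*(-1/197) = -165/347 + 162/197 = 23709/68359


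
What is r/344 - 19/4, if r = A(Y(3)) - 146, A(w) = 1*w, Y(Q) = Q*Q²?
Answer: -1753/344 ≈ -5.0959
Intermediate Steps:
Y(Q) = Q³
A(w) = w
r = -119 (r = 3³ - 146 = 27 - 146 = -119)
r/344 - 19/4 = -119/344 - 19/4 = -1753/344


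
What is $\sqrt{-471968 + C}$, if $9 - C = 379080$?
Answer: $i \sqrt{851039} \approx 922.52 i$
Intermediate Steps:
$C = -379071$ ($C = 9 - 379080 = -379071$)
$\sqrt{-471968 + C} = \sqrt{-471968 - 379071} = \sqrt{-851039} = i \sqrt{851039}$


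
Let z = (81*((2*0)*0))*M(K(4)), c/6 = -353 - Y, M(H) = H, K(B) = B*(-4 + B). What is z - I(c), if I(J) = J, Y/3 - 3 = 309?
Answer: 7734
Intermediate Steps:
Y = 936 (Y = 9 + 3*309 = 9 + 927 = 936)
c = -7734 (c = 6*(-353 - 1*936) = 6*(-353 - 936) = 6*(-1289) = -7734)
z = 0 (z = (81*((2*0)*0))*(4*(-4 + 4)) = (81*(0*0))*(4*0) = (81*0)*0 = 0*0 = 0)
z - I(c) = 0 - 1*(-7734) = 0 + 7734 = 7734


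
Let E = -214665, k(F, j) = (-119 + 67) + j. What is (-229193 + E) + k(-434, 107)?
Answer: -443803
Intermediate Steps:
k(F, j) = -52 + j
(-229193 + E) + k(-434, 107) = (-229193 - 214665) + (-52 + 107) = -443858 + 55 = -443803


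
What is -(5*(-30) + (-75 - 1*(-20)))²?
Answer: -42025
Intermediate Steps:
-(5*(-30) + (-75 - 1*(-20)))² = -(-150 + (-75 + 20))² = -(-150 - 55)² = -1*(-205)² = -1*42025 = -42025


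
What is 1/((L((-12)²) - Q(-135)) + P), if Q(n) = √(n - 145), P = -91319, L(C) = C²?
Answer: I/(-70583*I + 2*√70) ≈ -1.4168e-5 + 3.3588e-9*I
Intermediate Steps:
Q(n) = √(-145 + n)
1/((L((-12)²) - Q(-135)) + P) = 1/((((-12)²)² - √(-145 - 135)) - 91319) = 1/((144² - √(-280)) - 91319) = 1/((20736 - 2*I*√70) - 91319) = 1/(-70583 - 2*I*√70)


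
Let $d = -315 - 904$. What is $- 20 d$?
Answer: $24380$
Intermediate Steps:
$d = -1219$ ($d = -315 - 904 = -1219$)
$- 20 d = \left(-20\right) \left(-1219\right) = 24380$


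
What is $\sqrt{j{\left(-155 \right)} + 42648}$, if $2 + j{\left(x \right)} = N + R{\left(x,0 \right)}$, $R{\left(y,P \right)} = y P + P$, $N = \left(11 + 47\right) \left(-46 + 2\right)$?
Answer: $\sqrt{40094} \approx 200.23$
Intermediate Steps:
$N = -2552$ ($N = 58 \left(-44\right) = -2552$)
$R{\left(y,P \right)} = P + P y$ ($R{\left(y,P \right)} = P y + P = P + P y$)
$j{\left(x \right)} = -2554$ ($j{\left(x \right)} = -2 - \left(2552 + 0 \left(1 + x\right)\right) = -2 + \left(-2552 + 0\right) = -2 - 2552 = -2554$)
$\sqrt{j{\left(-155 \right)} + 42648} = \sqrt{-2554 + 42648} = \sqrt{40094}$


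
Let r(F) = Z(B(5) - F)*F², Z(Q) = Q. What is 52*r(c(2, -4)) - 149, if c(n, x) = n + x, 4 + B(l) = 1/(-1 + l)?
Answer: -513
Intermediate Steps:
B(l) = -4 + 1/(-1 + l)
r(F) = F²*(-15/4 - F) (r(F) = ((5 - 4*5)/(-1 + 5) - F)*F² = ((5 - 20)/4 - F)*F² = ((¼)*(-15) - F)*F² = (-15/4 - F)*F² = F²*(-15/4 - F))
52*r(c(2, -4)) - 149 = 52*((2 - 4)²*(-15/4 - (2 - 4))) - 149 = 52*((-2)²*(-15/4 - 1*(-2))) - 149 = 52*(4*(-15/4 + 2)) - 149 = 52*(4*(-7/4)) - 149 = 52*(-7) - 149 = -364 - 149 = -513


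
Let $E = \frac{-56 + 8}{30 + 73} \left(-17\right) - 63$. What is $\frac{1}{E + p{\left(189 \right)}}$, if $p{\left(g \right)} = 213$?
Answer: $\frac{103}{16266} \approx 0.0063322$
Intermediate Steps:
$E = - \frac{5673}{103}$ ($E = - \frac{48}{103} \left(-17\right) - 63 = \left(-48\right) \frac{1}{103} \left(-17\right) - 63 = \left(- \frac{48}{103}\right) \left(-17\right) - 63 = \frac{816}{103} - 63 = - \frac{5673}{103} \approx -55.078$)
$\frac{1}{E + p{\left(189 \right)}} = \frac{1}{- \frac{5673}{103} + 213} = \frac{1}{\frac{16266}{103}} = \frac{103}{16266}$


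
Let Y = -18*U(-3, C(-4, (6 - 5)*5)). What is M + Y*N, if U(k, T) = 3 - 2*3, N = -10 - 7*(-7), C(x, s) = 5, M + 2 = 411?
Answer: 2515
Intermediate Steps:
M = 409 (M = -2 + 411 = 409)
N = 39 (N = -10 + 49 = 39)
U(k, T) = -3 (U(k, T) = 3 - 6 = -3)
Y = 54 (Y = -18*(-3) = 54)
M + Y*N = 409 + 54*39 = 409 + 2106 = 2515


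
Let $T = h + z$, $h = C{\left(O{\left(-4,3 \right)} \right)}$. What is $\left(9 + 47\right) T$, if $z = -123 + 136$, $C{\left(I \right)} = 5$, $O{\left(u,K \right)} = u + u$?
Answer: $1008$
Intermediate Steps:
$O{\left(u,K \right)} = 2 u$
$h = 5$
$z = 13$
$T = 18$ ($T = 5 + 13 = 18$)
$\left(9 + 47\right) T = \left(9 + 47\right) 18 = 56 \cdot 18 = 1008$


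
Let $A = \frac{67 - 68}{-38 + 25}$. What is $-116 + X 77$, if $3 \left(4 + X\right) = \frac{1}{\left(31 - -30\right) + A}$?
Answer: $- \frac{1008967}{2382} \approx -423.58$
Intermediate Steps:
$A = \frac{1}{13}$ ($A = - \frac{1}{-13} = \left(-1\right) \left(- \frac{1}{13}\right) = \frac{1}{13} \approx 0.076923$)
$X = - \frac{9515}{2382}$ ($X = -4 + \frac{1}{3 \left(\left(31 - -30\right) + \frac{1}{13}\right)} = -4 + \frac{1}{3 \left(\left(31 + 30\right) + \frac{1}{13}\right)} = -4 + \frac{1}{3 \left(61 + \frac{1}{13}\right)} = -4 + \frac{1}{3 \cdot \frac{794}{13}} = -4 + \frac{1}{3} \cdot \frac{13}{794} = -4 + \frac{13}{2382} = - \frac{9515}{2382} \approx -3.9945$)
$-116 + X 77 = -116 - \frac{732655}{2382} = - \frac{1008967}{2382}$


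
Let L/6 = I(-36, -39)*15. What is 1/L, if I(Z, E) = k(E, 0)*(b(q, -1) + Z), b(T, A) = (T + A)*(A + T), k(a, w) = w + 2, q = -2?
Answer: -1/4860 ≈ -0.00020576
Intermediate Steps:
k(a, w) = 2 + w
b(T, A) = (A + T)**2 (b(T, A) = (A + T)*(A + T) = (A + T)**2)
I(Z, E) = 18 + 2*Z (I(Z, E) = (2 + 0)*((-1 - 2)**2 + Z) = 2*((-3)**2 + Z) = 2*(9 + Z) = 18 + 2*Z)
L = -4860 (L = 6*((18 + 2*(-36))*15) = 6*((18 - 72)*15) = 6*(-54*15) = 6*(-810) = -4860)
1/L = 1/(-4860) = -1/4860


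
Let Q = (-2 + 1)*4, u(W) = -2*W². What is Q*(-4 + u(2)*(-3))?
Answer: -80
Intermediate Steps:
Q = -4 (Q = -1*4 = -4)
Q*(-4 + u(2)*(-3)) = -4*(-4 - 2*2²*(-3)) = -4*(-4 - 2*4*(-3)) = -4*(-4 - 8*(-3)) = -4*(-4 + 24) = -4*20 = -80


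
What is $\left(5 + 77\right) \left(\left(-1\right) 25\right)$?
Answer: $-2050$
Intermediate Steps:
$\left(5 + 77\right) \left(\left(-1\right) 25\right) = 82 \left(-25\right) = -2050$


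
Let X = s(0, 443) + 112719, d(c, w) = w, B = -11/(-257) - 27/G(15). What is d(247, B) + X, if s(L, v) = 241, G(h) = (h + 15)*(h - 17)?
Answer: 580616933/5140 ≈ 1.1296e+5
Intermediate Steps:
G(h) = (-17 + h)*(15 + h) (G(h) = (15 + h)*(-17 + h) = (-17 + h)*(15 + h))
B = 2533/5140 (B = -11/(-257) - 27/(-255 + 15² - 2*15) = -11*(-1/257) - 27/(-255 + 225 - 30) = 11/257 - 27/(-60) = 11/257 - 27*(-1/60) = 11/257 + 9/20 = 2533/5140 ≈ 0.49280)
X = 112960 (X = 241 + 112719 = 112960)
d(247, B) + X = 2533/5140 + 112960 = 580616933/5140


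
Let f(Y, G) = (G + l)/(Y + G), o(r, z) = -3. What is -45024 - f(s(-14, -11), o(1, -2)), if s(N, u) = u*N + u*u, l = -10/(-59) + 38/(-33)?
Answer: -23843982263/529584 ≈ -45024.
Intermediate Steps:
l = -1912/1947 (l = -10*(-1/59) + 38*(-1/33) = 10/59 - 38/33 = -1912/1947 ≈ -0.98202)
s(N, u) = u² + N*u (s(N, u) = N*u + u² = u² + N*u)
f(Y, G) = (-1912/1947 + G)/(G + Y) (f(Y, G) = (G - 1912/1947)/(Y + G) = (-1912/1947 + G)/(G + Y))
-45024 - f(s(-14, -11), o(1, -2)) = -45024 - (-1912/1947 - 3)/(-3 - 11*(-14 - 11)) = -45024 - (-7753)/((-3 - 11*(-25))*1947) = -45024 - (-7753)/((-3 + 275)*1947) = -45024 - (-7753)/(272*1947) = -45024 - 1*(-7753/529584) = -45024 + 7753/529584 = -23843982263/529584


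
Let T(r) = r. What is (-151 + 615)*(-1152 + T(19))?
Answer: -525712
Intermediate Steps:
(-151 + 615)*(-1152 + T(19)) = (-151 + 615)*(-1152 + 19) = 464*(-1133) = -525712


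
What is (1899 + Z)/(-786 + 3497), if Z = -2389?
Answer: -490/2711 ≈ -0.18075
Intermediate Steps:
(1899 + Z)/(-786 + 3497) = (1899 - 2389)/(-786 + 3497) = -490/2711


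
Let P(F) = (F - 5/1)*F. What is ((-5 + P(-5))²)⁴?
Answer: 16815125390625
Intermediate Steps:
P(F) = F*(-5 + F) (P(F) = (F - 5*1)*F = (F - 5)*F = (-5 + F)*F = F*(-5 + F))
((-5 + P(-5))²)⁴ = ((-5 - 5*(-5 - 5))²)⁴ = ((-5 - 5*(-10))²)⁴ = ((-5 + 50)²)⁴ = (45²)⁴ = 2025⁴ = 16815125390625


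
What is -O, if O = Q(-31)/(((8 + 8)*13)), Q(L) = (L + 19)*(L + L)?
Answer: -93/26 ≈ -3.5769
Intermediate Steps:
Q(L) = 2*L*(19 + L) (Q(L) = (19 + L)*(2*L) = 2*L*(19 + L))
O = 93/26 (O = (2*(-31)*(19 - 31))/(((8 + 8)*13)) = (2*(-31)*(-12))/((16*13)) = 744/208 = 744*(1/208) = 93/26 ≈ 3.5769)
-O = -1*93/26 = -93/26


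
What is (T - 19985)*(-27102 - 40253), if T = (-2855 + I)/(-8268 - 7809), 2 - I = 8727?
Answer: 7213434578025/5359 ≈ 1.3460e+9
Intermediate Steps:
I = -8725 (I = 2 - 1*8727 = 2 - 8727 = -8725)
T = 3860/5359 (T = (-2855 - 8725)/(-8268 - 7809) = -11580/(-16077) = -11580*(-1/16077) = 3860/5359 ≈ 0.72028)
(T - 19985)*(-27102 - 40253) = (3860/5359 - 19985)*(-27102 - 40253) = -107095755/5359*(-67355) = 7213434578025/5359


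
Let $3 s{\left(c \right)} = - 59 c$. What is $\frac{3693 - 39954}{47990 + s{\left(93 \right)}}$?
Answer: $- \frac{4029}{5129} \approx -0.78553$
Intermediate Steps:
$s{\left(c \right)} = - \frac{59 c}{3}$ ($s{\left(c \right)} = \frac{\left(-59\right) c}{3} = - \frac{59 c}{3}$)
$\frac{3693 - 39954}{47990 + s{\left(93 \right)}} = \frac{3693 - 39954}{47990 - 1829} = - \frac{36261}{47990 - 1829} = - \frac{36261}{46161} = \left(-36261\right) \frac{1}{46161} = - \frac{4029}{5129}$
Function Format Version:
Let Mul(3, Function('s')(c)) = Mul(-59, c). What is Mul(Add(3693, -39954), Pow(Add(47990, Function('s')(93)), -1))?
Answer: Rational(-4029, 5129) ≈ -0.78553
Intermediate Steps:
Function('s')(c) = Mul(Rational(-59, 3), c) (Function('s')(c) = Mul(Rational(1, 3), Mul(-59, c)) = Mul(Rational(-59, 3), c))
Mul(Add(3693, -39954), Pow(Add(47990, Function('s')(93)), -1)) = Mul(Add(3693, -39954), Pow(Add(47990, Mul(Rational(-59, 3), 93)), -1)) = Mul(-36261, Pow(Add(47990, -1829), -1)) = Mul(-36261, Pow(46161, -1)) = Mul(-36261, Rational(1, 46161)) = Rational(-4029, 5129)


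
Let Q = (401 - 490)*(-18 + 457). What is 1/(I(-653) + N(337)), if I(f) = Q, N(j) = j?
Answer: -1/38734 ≈ -2.5817e-5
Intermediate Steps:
Q = -39071 (Q = -89*439 = -39071)
I(f) = -39071
1/(I(-653) + N(337)) = 1/(-39071 + 337) = 1/(-38734) = -1/38734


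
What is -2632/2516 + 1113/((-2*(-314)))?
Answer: 286853/395012 ≈ 0.72619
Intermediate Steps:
-2632/2516 + 1113/((-2*(-314))) = -2632*1/2516 + 1113/628 = -658/629 + 1113*(1/628) = -658/629 + 1113/628 = 286853/395012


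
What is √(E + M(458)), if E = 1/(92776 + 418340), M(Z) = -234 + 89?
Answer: I*√9469934120001/255558 ≈ 12.042*I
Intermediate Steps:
M(Z) = -145
E = 1/511116 ≈ 1.9565e-6
√(E + M(458)) = √(1/511116 - 145) = √(-74111819/511116) = I*√9469934120001/255558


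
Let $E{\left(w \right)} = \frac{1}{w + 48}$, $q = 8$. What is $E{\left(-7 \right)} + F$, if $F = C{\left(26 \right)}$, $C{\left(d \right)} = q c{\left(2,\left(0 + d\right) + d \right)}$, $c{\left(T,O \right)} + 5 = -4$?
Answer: $- \frac{2951}{41} \approx -71.976$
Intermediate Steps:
$c{\left(T,O \right)} = -9$ ($c{\left(T,O \right)} = -5 - 4 = -9$)
$E{\left(w \right)} = \frac{1}{48 + w}$
$C{\left(d \right)} = -72$ ($C{\left(d \right)} = 8 \left(-9\right) = -72$)
$F = -72$
$E{\left(-7 \right)} + F = \frac{1}{48 - 7} - 72 = \frac{1}{41} - 72 = - \frac{2951}{41}$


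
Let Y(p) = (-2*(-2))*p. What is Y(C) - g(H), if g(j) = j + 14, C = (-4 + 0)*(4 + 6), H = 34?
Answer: -208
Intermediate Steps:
C = -40 (C = -4*10 = -40)
g(j) = 14 + j
Y(p) = 4*p
Y(C) - g(H) = 4*(-40) - (14 + 34) = -160 - 1*48 = -160 - 48 = -208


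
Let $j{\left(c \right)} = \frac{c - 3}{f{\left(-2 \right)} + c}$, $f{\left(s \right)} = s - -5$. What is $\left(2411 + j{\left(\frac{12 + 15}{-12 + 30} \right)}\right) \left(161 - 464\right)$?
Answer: $-730432$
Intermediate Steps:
$f{\left(s \right)} = 5 + s$ ($f{\left(s \right)} = s + 5 = 5 + s$)
$j{\left(c \right)} = \frac{-3 + c}{3 + c}$ ($j{\left(c \right)} = \frac{c - 3}{\left(5 - 2\right) + c} = \frac{-3 + c}{3 + c}$)
$\left(2411 + j{\left(\frac{12 + 15}{-12 + 30} \right)}\right) \left(161 - 464\right) = \left(2411 + \frac{-3 + \frac{12 + 15}{-12 + 30}}{3 + \frac{12 + 15}{-12 + 30}}\right) \left(161 - 464\right) = \left(2411 + \frac{-3 + \frac{27}{18}}{3 + \frac{27}{18}}\right) \left(-303\right) = \left(2411 + \frac{-3 + 27 \cdot \frac{1}{18}}{3 + 27 \cdot \frac{1}{18}}\right) \left(-303\right) = \left(2411 + \frac{-3 + \frac{3}{2}}{3 + \frac{3}{2}}\right) \left(-303\right) = \left(2411 + \frac{1}{\frac{9}{2}} \left(- \frac{3}{2}\right)\right) \left(-303\right) = \left(2411 + \frac{2}{9} \left(- \frac{3}{2}\right)\right) \left(-303\right) = \left(2411 - \frac{1}{3}\right) \left(-303\right) = \frac{7232}{3} \left(-303\right) = -730432$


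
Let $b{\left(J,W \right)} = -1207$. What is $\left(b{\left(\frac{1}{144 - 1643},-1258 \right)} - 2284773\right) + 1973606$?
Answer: $-312374$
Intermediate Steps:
$\left(b{\left(\frac{1}{144 - 1643},-1258 \right)} - 2284773\right) + 1973606 = \left(-1207 - 2284773\right) + 1973606 = -2285980 + 1973606 = -312374$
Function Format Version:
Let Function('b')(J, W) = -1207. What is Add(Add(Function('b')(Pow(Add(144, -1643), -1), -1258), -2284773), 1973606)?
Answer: -312374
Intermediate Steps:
Add(Add(Function('b')(Pow(Add(144, -1643), -1), -1258), -2284773), 1973606) = Add(Add(-1207, -2284773), 1973606) = Add(-2285980, 1973606) = -312374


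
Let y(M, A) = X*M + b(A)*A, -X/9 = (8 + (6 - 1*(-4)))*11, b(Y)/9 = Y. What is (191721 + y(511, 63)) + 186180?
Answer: -496980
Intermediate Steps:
b(Y) = 9*Y
X = -1782 (X = -9*(8 + (6 - 1*(-4)))*11 = -9*(8 + (6 + 4))*11 = -9*(8 + 10)*11 = -162*11 = -9*198 = -1782)
y(M, A) = -1782*M + 9*A**2 (y(M, A) = -1782*M + (9*A)*A = -1782*M + 9*A**2)
(191721 + y(511, 63)) + 186180 = (191721 + (-1782*511 + 9*63**2)) + 186180 = (191721 + (-910602 + 9*3969)) + 186180 = (191721 + (-910602 + 35721)) + 186180 = (191721 - 874881) + 186180 = -683160 + 186180 = -496980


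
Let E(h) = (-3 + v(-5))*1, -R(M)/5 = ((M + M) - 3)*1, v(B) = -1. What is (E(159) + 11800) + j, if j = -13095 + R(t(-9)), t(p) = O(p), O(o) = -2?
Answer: -1264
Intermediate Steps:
t(p) = -2
R(M) = 15 - 10*M (R(M) = -5*((M + M) - 3) = -5*(2*M - 3) = -5*(-3 + 2*M) = 15 - 10*M)
E(h) = -4 (E(h) = (-3 - 1)*1 = -4*1 = -4)
j = -13060 (j = -13095 + (15 - 10*(-2)) = -13095 + (15 + 20) = -13095 + 35 = -13060)
(E(159) + 11800) + j = (-4 + 11800) - 13060 = 11796 - 13060 = -1264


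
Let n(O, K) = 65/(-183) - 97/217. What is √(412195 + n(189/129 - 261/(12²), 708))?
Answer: √650015213504979/39711 ≈ 642.02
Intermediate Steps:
n(O, K) = -31856/39711 (n(O, K) = 65*(-1/183) - 97*1/217 = -65/183 - 97/217 = -31856/39711)
√(412195 + n(189/129 - 261/(12²), 708)) = √(412195 - 31856/39711) = √(16368643789/39711) = √650015213504979/39711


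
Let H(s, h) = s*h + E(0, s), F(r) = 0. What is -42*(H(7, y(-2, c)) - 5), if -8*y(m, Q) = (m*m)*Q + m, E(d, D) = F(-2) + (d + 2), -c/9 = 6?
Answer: -15771/2 ≈ -7885.5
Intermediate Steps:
c = -54 (c = -9*6 = -54)
E(d, D) = 2 + d (E(d, D) = 0 + (d + 2) = 0 + (2 + d) = 2 + d)
y(m, Q) = -m/8 - Q*m²/8 (y(m, Q) = -((m*m)*Q + m)/8 = -(m²*Q + m)/8 = -(Q*m² + m)/8 = -(m + Q*m²)/8 = -m/8 - Q*m²/8)
H(s, h) = 2 + h*s (H(s, h) = s*h + (2 + 0) = h*s + 2 = 2 + h*s)
-42*(H(7, y(-2, c)) - 5) = -42*((2 - ⅛*(-2)*(1 - 54*(-2))*7) - 5) = -42*((2 - ⅛*(-2)*(1 + 108)*7) - 5) = -42*((2 - ⅛*(-2)*109*7) - 5) = -42*((2 + (109/4)*7) - 5) = -42*((2 + 763/4) - 5) = -42*(771/4 - 5) = -42*751/4 = -15771/2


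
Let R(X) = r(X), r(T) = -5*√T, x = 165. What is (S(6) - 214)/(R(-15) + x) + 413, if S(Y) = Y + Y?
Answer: 378849/920 - 101*I*√15/2760 ≈ 411.79 - 0.14173*I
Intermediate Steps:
S(Y) = 2*Y
R(X) = -5*√X
(S(6) - 214)/(R(-15) + x) + 413 = (2*6 - 214)/(-5*I*√15 + 165) + 413 = (12 - 214)/(-5*I*√15 + 165) + 413 = -202/(-5*I*√15 + 165) + 413 = -202/(165 - 5*I*√15) + 413 = 413 - 202/(165 - 5*I*√15)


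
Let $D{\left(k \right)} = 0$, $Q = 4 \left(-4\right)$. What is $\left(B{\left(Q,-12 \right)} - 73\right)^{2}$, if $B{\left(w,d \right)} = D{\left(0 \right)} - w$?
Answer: $3249$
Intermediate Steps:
$Q = -16$
$B{\left(w,d \right)} = - w$ ($B{\left(w,d \right)} = 0 - w = - w$)
$\left(B{\left(Q,-12 \right)} - 73\right)^{2} = \left(\left(-1\right) \left(-16\right) - 73\right)^{2} = \left(16 - 73\right)^{2} = \left(-57\right)^{2} = 3249$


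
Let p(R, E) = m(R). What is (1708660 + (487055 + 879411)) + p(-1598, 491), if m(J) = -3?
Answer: 3075123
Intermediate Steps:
p(R, E) = -3
(1708660 + (487055 + 879411)) + p(-1598, 491) = (1708660 + (487055 + 879411)) - 3 = (1708660 + 1366466) - 3 = 3075126 - 3 = 3075123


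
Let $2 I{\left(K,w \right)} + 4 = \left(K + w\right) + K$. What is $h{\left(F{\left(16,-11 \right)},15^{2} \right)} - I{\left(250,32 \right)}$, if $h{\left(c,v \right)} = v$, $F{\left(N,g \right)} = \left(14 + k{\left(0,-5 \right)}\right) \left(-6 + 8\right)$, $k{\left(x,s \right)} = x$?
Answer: $-39$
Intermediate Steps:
$I{\left(K,w \right)} = -2 + K + \frac{w}{2}$ ($I{\left(K,w \right)} = -2 + \frac{\left(K + w\right) + K}{2} = -2 + \frac{w + 2 K}{2} = -2 + \left(K + \frac{w}{2}\right) = -2 + K + \frac{w}{2}$)
$F{\left(N,g \right)} = 28$ ($F{\left(N,g \right)} = \left(14 + 0\right) \left(-6 + 8\right) = 14 \cdot 2 = 28$)
$h{\left(F{\left(16,-11 \right)},15^{2} \right)} - I{\left(250,32 \right)} = 15^{2} - \left(-2 + 250 + \frac{1}{2} \cdot 32\right) = 225 - \left(-2 + 250 + 16\right) = 225 - 264 = -39$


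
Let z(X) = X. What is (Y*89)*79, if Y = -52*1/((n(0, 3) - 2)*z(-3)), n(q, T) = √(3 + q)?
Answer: -731224/3 - 365612*√3/3 ≈ -4.5483e+5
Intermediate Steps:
Y = -52/(6 - 3*√3) (Y = -52*(-1/(3*(√(3 + 0) - 2))) = -52*(-1/(3*(√3 - 2))) = -52*(-1/(3*(-2 + √3))) = -52/(6 - 3*√3) ≈ -64.689)
(Y*89)*79 = ((-104/3 - 52*√3/3)*89)*79 = (-9256/3 - 4628*√3/3)*79 = -731224/3 - 365612*√3/3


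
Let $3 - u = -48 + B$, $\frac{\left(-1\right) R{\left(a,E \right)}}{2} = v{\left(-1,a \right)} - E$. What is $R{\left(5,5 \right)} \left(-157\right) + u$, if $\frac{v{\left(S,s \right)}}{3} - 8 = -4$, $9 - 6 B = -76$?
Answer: $\frac{13409}{6} \approx 2234.8$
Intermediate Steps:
$B = \frac{85}{6}$ ($B = \frac{3}{2} - - \frac{38}{3} = \frac{3}{2} + \frac{38}{3} = \frac{85}{6} \approx 14.167$)
$v{\left(S,s \right)} = 12$ ($v{\left(S,s \right)} = 24 + 3 \left(-4\right) = 24 - 12 = 12$)
$R{\left(a,E \right)} = -24 + 2 E$ ($R{\left(a,E \right)} = - 2 \left(12 - E\right) = -24 + 2 E$)
$u = \frac{221}{6}$ ($u = 3 - \left(-48 + \frac{85}{6}\right) = 3 - - \frac{203}{6} = 3 + \frac{203}{6} = \frac{221}{6} \approx 36.833$)
$R{\left(5,5 \right)} \left(-157\right) + u = \left(-24 + 2 \cdot 5\right) \left(-157\right) + \frac{221}{6} = \left(-24 + 10\right) \left(-157\right) + \frac{221}{6} = \left(-14\right) \left(-157\right) + \frac{221}{6} = 2198 + \frac{221}{6} = \frac{13409}{6}$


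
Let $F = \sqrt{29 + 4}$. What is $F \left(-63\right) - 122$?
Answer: $-122 - 63 \sqrt{33} \approx -483.91$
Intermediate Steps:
$F = \sqrt{33} \approx 5.7446$
$F \left(-63\right) - 122 = \sqrt{33} \left(-63\right) - 122 = - 63 \sqrt{33} - 122 = -122 - 63 \sqrt{33}$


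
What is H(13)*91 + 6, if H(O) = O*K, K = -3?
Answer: -3543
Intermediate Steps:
H(O) = -3*O (H(O) = O*(-3) = -3*O)
H(13)*91 + 6 = -3*13*91 + 6 = -39*91 + 6 = -3549 + 6 = -3543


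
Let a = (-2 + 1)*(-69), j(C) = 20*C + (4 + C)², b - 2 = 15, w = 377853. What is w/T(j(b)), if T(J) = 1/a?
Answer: 26071857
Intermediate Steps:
b = 17 (b = 2 + 15 = 17)
j(C) = (4 + C)² + 20*C
a = 69 (a = -1*(-69) = 69)
T(J) = 1/69
w/T(j(b)) = 377853/(1/69) = 377853*69 = 26071857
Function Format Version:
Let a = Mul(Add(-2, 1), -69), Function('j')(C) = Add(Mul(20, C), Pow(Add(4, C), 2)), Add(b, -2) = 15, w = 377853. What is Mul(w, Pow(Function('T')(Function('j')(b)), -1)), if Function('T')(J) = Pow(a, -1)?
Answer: 26071857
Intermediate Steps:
b = 17 (b = Add(2, 15) = 17)
Function('j')(C) = Add(Pow(Add(4, C), 2), Mul(20, C))
a = 69 (a = Mul(-1, -69) = 69)
Function('T')(J) = Rational(1, 69) (Function('T')(J) = Pow(69, -1) = Rational(1, 69))
Mul(w, Pow(Function('T')(Function('j')(b)), -1)) = Mul(377853, Pow(Rational(1, 69), -1)) = Mul(377853, 69) = 26071857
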